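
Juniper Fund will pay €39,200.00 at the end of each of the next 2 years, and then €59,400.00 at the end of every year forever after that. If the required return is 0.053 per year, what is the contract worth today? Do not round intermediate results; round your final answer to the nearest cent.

€1083353.69

PV of 2-year annuity: €39,200.00 × [1 − (1+0.053)^−2] / 0.053 = 72580.21896
Perpetuity value at year 2: €59,400.00 / 0.053 = 1120754.71698
PV of perpetuity: 1120754.71698 / (1+0.053)^2 = 1010773.46683
Total PV = 72580.21896 + 1010773.46683 = 1083353.68578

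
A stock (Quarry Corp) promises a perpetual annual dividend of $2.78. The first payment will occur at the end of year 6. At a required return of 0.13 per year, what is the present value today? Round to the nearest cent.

$11.61

Value at end of year 5: C / r = $2.78 / 0.13 = $21.3846
Discount to today: PV = $21.3846 / (1 + 0.13)^5 = $21.3846 / 1.842435 = $11.61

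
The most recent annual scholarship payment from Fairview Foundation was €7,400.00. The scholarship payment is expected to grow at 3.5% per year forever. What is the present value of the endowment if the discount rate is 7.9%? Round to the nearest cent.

D₁ = D₀ × (1 + g) = €7,400.00 × 1.035 = €7,659.0000
Growing perpetuity: P = D₁ / (r − g) = €7,659.0000 / (0.079 − 0.035) = €174,068.18

€174068.18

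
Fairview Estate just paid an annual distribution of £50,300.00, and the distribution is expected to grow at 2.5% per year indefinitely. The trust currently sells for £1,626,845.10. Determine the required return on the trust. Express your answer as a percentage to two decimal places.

D₁ = £50,300.00 × 1.025 = £51,557.5000
P = D₁/(r − g) ⇒ r = D₁/P + g = £51,557.5000/£1,626,845.10 + 0.025 = 0.031692 + 0.025 = 0.056692

5.67%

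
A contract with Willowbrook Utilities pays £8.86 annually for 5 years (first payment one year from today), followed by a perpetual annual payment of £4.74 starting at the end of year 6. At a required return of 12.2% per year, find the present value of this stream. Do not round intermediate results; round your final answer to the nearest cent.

£53.63

PV of 5-year annuity: £8.86 × [1 − (1+0.122)^−5] / 0.122 = 31.78071
Perpetuity value at year 5: £4.74 / 0.122 = 38.85246
PV of perpetuity: 38.85246 / (1+0.122)^5 = 21.85014
Total PV = 31.78071 + 21.85014 = 53.63085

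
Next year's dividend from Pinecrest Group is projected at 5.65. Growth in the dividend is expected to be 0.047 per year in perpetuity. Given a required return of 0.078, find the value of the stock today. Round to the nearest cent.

Growing perpetuity: P = D₁ / (r − g) = 5.6500 / (0.078 − 0.047) = 182.26

182.26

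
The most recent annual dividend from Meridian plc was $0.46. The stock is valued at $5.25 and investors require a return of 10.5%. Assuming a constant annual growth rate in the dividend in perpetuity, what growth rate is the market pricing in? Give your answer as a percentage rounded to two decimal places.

P = D₀(1+g)/(r−g) ⇒ P(r−g) = D₀(1+g) ⇒ g(P+D₀) = P·r − D₀
g = (P·r − D₀)/(P + D₀) = ($5.25×0.105 − $0.46) / ($5.25 + $0.46) = 0.015981

1.60%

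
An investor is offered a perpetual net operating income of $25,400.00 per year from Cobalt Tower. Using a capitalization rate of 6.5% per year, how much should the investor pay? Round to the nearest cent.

Level perpetuity: PV = C / r = $25,400.00 / 0.065 = $390,769.23

$390769.23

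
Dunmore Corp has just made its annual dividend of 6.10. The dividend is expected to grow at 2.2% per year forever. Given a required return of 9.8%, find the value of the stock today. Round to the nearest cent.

82.03

D₁ = D₀ × (1 + g) = 6.10 × 1.022 = 6.2342
Growing perpetuity: P = D₁ / (r − g) = 6.2342 / (0.098 − 0.022) = 82.03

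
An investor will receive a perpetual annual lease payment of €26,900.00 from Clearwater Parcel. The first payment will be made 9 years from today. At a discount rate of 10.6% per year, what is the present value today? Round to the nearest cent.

€113345.79

Value at end of year 8: C / r = €26,900.00 / 0.106 = €253,773.5849
Discount to today: PV = €253,773.5849 / (1 + 0.106)^8 = €253,773.5849 / 2.238933 = €113,345.79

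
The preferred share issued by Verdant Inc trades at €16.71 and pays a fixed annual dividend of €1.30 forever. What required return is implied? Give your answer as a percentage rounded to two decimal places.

7.78%

P = C/r ⇒ r = C/P = €1.30/€16.71 = 0.077798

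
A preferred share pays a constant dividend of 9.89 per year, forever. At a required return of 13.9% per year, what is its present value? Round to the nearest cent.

Level perpetuity: PV = C / r = 9.89 / 0.139 = 71.15

71.15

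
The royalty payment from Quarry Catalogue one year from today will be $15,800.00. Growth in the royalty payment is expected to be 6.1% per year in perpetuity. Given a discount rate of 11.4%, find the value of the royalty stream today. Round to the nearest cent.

$298113.21

Growing perpetuity: P = D₁ / (r − g) = $15,800.0000 / (0.114 − 0.061) = $298,113.21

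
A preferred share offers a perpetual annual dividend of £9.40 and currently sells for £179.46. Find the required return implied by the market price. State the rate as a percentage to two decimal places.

P = C/r ⇒ r = C/P = £9.40/£179.46 = 0.052379

5.24%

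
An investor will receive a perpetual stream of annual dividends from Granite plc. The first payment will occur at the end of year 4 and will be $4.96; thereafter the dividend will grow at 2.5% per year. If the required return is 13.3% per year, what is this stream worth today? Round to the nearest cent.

Value at end of year 3: C₁ / (r − g) = $4.96 / (0.133 − 0.025) = $45.9259
Discount to today: PV = $45.9259 / (1 + 0.133)^3 = $45.9259 / 1.454420 = $31.58

$31.58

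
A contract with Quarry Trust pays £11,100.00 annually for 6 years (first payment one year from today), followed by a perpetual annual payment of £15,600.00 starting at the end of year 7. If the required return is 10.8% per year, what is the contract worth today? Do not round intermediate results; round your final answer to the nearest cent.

PV of 6-year annuity: £11,100.00 × [1 − (1+0.108)^−6] / 0.108 = 47230.77106
Perpetuity value at year 6: £15,600.00 / 0.108 = 144444.44444
PV of perpetuity: 144444.44444 / (1+0.108)^6 = 78066.06350
Total PV = 47230.77106 + 78066.06350 = 125296.83456

£125296.83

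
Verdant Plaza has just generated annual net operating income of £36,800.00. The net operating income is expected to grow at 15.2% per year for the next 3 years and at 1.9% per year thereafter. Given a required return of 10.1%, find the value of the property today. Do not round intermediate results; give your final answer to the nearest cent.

D_1 = 42393.60000
D_2 = 48837.42720
D_3 = 56260.71613
Terminal value at year 3: TV = D_3×(1+g_2)/(r−g_2) = 57329.66974/0.082 = 699142.31391
P_0 = D_1/(1+r)^1 + D_2/(1+r)^2 + D_3/(1+r)^3 + TV/(1+r)^3
    = 38504.63215 + 40288.22547 + 42154.43755 + 523845.99829 = 644793.29346

£644793.29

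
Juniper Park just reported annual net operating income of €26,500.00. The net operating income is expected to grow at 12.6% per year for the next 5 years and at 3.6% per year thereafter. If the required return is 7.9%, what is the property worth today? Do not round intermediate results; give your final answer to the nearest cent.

D_1 = 29839.00000
D_2 = 33598.71400
D_3 = 37832.15196
D_4 = 42599.00311
D_5 = 47966.47750
Terminal value at year 5: TV = D_5×(1+g_2)/(r−g_2) = 49693.27069/0.043 = 1155657.45799
P_0 = D_1/(1+r)^1 + D_2/(1+r)^2 + D_3/(1+r)^3 + D_4/(1+r)^4 + D_5/(1+r)^5 + TV/(1+r)^5
    = 27654.30955 + 28858.89949 + 30115.95999 + 31427.77659 + 32796.73442 + 790172.48520 = 941026.16524

€941026.17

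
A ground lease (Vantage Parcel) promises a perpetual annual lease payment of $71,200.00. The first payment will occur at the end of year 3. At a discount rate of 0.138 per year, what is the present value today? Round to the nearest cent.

Value at end of year 2: C / r = $71,200.00 / 0.138 = $515,942.0290
Discount to today: PV = $515,942.0290 / (1 + 0.138)^2 = $515,942.0290 / 1.295044 = $398,397.30

$398397.30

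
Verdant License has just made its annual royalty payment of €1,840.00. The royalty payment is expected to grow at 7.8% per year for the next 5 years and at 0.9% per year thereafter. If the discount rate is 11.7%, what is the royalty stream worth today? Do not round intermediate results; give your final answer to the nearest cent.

€22671.79

D_1 = 1983.52000
D_2 = 2138.23456
D_3 = 2305.01686
D_4 = 2484.80817
D_5 = 2678.62321
Terminal value at year 5: TV = D_5×(1+g_2)/(r−g_2) = 2702.73082/0.108 = 25025.28534
P_0 = D_1/(1+r)^1 + D_2/(1+r)^2 + D_3/(1+r)^3 + D_4/(1+r)^4 + D_5/(1+r)^5 + TV/(1+r)^5
    = 1775.75649 + 1713.75604 + 1653.92033 + 1596.17379 + 1540.44346 + 14391.73562 = 22671.78573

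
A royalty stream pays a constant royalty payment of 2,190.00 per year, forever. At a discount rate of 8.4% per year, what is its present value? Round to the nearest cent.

26071.43

Level perpetuity: PV = C / r = 2,190.00 / 0.084 = 26,071.43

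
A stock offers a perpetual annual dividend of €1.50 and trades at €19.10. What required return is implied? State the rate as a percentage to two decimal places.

7.85%

P = C/r ⇒ r = C/P = €1.50/€19.10 = 0.078534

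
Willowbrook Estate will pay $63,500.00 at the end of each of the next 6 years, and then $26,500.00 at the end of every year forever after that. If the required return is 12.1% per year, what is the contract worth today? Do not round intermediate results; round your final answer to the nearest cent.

$370700.47

PV of 6-year annuity: $63,500.00 × [1 − (1+0.121)^−6] / 0.121 = 260336.62444
Perpetuity value at year 6: $26,500.00 / 0.121 = 219008.26446
PV of perpetuity: 219008.26446 / (1+0.121)^6 = 110363.84639
Total PV = 260336.62444 + 110363.84639 = 370700.47083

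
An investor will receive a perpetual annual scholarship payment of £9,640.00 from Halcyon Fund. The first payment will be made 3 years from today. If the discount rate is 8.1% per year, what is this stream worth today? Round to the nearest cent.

Value at end of year 2: C / r = £9,640.00 / 0.081 = £119,012.3457
Discount to today: PV = £119,012.3457 / (1 + 0.081)^2 = £119,012.3457 / 1.168561 = £101,845.21

£101845.21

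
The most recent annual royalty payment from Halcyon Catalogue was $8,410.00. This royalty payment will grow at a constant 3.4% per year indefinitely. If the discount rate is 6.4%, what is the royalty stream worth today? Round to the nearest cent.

D₁ = D₀ × (1 + g) = $8,410.00 × 1.034 = $8,695.9400
Growing perpetuity: P = D₁ / (r − g) = $8,695.9400 / (0.064 − 0.034) = $289,864.67

$289864.67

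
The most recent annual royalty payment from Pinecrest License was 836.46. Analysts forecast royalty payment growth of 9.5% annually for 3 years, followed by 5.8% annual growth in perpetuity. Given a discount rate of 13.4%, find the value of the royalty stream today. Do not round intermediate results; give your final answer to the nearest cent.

D_1 = 915.92370
D_2 = 1002.93645
D_3 = 1098.21541
Terminal value at year 3: TV = D_3×(1+g_2)/(r−g_2) = 1161.91191/0.076 = 15288.31458
P_0 = D_1/(1+r)^1 + D_2/(1+r)^2 + D_3/(1+r)^3 + TV/(1+r)^3
    = 807.69286 + 779.91506 + 753.09258 + 10483.84151 = 12824.54201

12824.54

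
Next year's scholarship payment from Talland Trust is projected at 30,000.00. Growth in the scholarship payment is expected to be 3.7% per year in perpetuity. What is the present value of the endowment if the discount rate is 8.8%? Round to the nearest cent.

Growing perpetuity: P = D₁ / (r − g) = 30,000.0000 / (0.088 − 0.037) = 588,235.29

588235.29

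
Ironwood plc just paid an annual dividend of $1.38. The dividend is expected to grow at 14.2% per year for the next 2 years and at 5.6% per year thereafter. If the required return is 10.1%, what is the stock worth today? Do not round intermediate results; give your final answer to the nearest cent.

$37.76

D_1 = 1.57596
D_2 = 1.79975
Terminal value at year 2: TV = D_2×(1+g_2)/(r−g_2) = 1.90053/0.045 = 42.23405
P_0 = D_1/(1+r)^1 + D_2/(1+r)^2 + TV/(1+r)^2
    = 1.43139 + 1.48469 + 34.84080 = 37.75688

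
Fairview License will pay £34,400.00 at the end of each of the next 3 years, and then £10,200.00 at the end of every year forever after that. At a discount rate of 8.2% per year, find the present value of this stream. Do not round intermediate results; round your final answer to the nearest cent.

PV of 3-year annuity: £34,400.00 × [1 − (1+0.082)^−3] / 0.082 = 88333.18183
Perpetuity value at year 3: £10,200.00 / 0.082 = 124390.24390
PV of perpetuity: 124390.24390 / (1+0.082)^3 = 98198.42836
Total PV = 88333.18183 + 98198.42836 = 186531.61019

£186531.61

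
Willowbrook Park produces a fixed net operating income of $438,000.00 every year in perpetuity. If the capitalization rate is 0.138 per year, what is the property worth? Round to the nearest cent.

$3173913.04

Level perpetuity: PV = C / r = $438,000.00 / 0.138 = $3,173,913.04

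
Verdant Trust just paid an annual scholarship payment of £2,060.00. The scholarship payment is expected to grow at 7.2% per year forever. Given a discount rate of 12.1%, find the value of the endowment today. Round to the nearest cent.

£45067.76

D₁ = D₀ × (1 + g) = £2,060.00 × 1.072 = £2,208.3200
Growing perpetuity: P = D₁ / (r − g) = £2,208.3200 / (0.121 − 0.072) = £45,067.76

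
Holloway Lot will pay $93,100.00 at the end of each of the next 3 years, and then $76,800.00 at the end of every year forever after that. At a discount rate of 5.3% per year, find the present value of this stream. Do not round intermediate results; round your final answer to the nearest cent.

PV of 3-year annuity: $93,100.00 × [1 − (1+0.053)^−3] / 0.053 = 252115.87846
Perpetuity value at year 3: $76,800.00 / 0.053 = 1449056.60377
PV of perpetuity: 1449056.60377 / (1+0.053)^3 = 1241081.31413
Total PV = 252115.87846 + 1241081.31413 = 1493197.19259

$1493197.19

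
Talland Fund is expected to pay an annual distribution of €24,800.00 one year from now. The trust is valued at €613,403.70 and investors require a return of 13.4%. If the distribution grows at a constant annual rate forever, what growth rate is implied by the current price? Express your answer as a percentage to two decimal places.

P = D₁/(r−g) ⇒ g = r − D₁/P = 0.134 − €24,800.00/€613,403.70 = 0.093570

9.36%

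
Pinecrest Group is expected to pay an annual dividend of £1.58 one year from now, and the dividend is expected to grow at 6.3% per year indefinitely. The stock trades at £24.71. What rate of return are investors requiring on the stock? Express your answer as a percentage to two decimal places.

12.69%

P = D₁/(r − g) ⇒ r = D₁/P + g = £1.5800/£24.71 + 0.063 = 0.063942 + 0.063 = 0.126942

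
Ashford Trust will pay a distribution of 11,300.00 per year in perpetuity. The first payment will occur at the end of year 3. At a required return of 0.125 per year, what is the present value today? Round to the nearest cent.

71427.16

Value at end of year 2: C / r = 11,300.00 / 0.125 = 90,400.0000
Discount to today: PV = 90,400.0000 / (1 + 0.125)^2 = 90,400.0000 / 1.265625 = 71,427.16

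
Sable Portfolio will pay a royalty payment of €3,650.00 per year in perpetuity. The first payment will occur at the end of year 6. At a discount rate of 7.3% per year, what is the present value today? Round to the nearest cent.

€35153.73

Value at end of year 5: C / r = €3,650.00 / 0.073 = €50,000.0000
Discount to today: PV = €50,000.0000 / (1 + 0.073)^5 = €50,000.0000 / 1.422324 = €35,153.73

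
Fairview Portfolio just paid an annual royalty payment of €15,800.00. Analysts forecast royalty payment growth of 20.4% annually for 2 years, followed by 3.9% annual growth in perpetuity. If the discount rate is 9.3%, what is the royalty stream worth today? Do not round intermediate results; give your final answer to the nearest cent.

D_1 = 19023.20000
D_2 = 22903.93280
Terminal value at year 2: TV = D_2×(1+g_2)/(r−g_2) = 23797.18618/0.054 = 440688.63295
P_0 = D_1/(1+r)^1 + D_2/(1+r)^2 + TV/(1+r)^2
    = 17404.57457 + 19172.10227 + 368885.44916 = 405462.12599

€405462.13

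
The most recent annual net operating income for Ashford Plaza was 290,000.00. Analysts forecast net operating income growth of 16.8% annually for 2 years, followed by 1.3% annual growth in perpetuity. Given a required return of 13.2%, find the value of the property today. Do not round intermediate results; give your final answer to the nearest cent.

3236130.30

D_1 = 338720.00000
D_2 = 395624.96000
Terminal value at year 2: TV = D_2×(1+g_2)/(r−g_2) = 400768.08448/0.119 = 3367799.02924
P_0 = D_1/(1+r)^1 + D_2/(1+r)^2 + TV/(1+r)^2
    = 299222.61484 + 308738.52839 + 2628169.15341 = 3236130.29664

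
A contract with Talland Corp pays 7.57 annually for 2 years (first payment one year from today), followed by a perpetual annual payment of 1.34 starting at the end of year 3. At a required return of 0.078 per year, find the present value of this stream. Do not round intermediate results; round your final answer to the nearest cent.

28.32

PV of 2-year annuity: 7.57 × [1 − (1+0.078)^−2] / 0.078 = 13.53642
Perpetuity value at year 2: 1.34 / 0.078 = 17.17949
PV of perpetuity: 17.17949 / (1+0.078)^2 = 14.78334
Total PV = 13.53642 + 14.78334 = 28.31977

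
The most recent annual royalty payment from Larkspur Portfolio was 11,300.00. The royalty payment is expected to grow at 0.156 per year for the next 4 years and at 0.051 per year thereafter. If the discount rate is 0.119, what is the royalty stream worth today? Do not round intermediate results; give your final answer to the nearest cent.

247984.16

D_1 = 13062.80000
D_2 = 15100.59680
D_3 = 17456.28990
D_4 = 20179.47113
Terminal value at year 4: TV = D_4×(1+g_2)/(r−g_2) = 21208.62415/0.068 = 311891.53166
P_0 = D_1/(1+r)^1 + D_2/(1+r)^2 + D_3/(1+r)^3 + D_4/(1+r)^4 + TV/(1+r)^4
    = 11673.63718 + 12059.62875 + 12458.38323 + 12870.32263 + 198922.19236 = 247984.16415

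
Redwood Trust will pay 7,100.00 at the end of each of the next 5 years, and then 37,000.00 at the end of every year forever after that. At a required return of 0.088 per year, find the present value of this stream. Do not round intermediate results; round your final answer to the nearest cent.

303547.93

PV of 5-year annuity: 7,100.00 × [1 − (1+0.088)^−5] / 0.088 = 27760.43340
Perpetuity value at year 5: 37,000.00 / 0.088 = 420454.54545
PV of perpetuity: 420454.54545 / (1+0.088)^5 = 275787.49816
Total PV = 27760.43340 + 275787.49816 = 303547.93156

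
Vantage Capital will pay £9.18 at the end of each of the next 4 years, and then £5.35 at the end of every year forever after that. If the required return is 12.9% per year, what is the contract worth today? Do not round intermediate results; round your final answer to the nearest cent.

PV of 4-year annuity: £9.18 × [1 − (1+0.129)^−4] / 0.129 = 27.36248
Perpetuity value at year 4: £5.35 / 0.129 = 41.47287
PV of perpetuity: 41.47287 / (1+0.129)^4 = 25.52633
Total PV = 27.36248 + 25.52633 = 52.88880

£52.89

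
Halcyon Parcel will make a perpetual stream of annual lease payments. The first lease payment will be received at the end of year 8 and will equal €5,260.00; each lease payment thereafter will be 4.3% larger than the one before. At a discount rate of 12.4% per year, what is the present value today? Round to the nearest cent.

€28650.79

Value at end of year 7: C₁ / (r − g) = €5,260.00 / (0.124 − 0.043) = €64,938.2716
Discount to today: PV = €64,938.2716 / (1 + 0.124)^7 = €64,938.2716 / 2.266544 = €28,650.79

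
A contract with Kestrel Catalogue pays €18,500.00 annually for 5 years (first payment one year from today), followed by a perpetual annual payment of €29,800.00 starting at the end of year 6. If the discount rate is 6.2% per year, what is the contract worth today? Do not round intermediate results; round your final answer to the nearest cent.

PV of 5-year annuity: €18,500.00 × [1 − (1+0.062)^−5] / 0.062 = 77506.55688
Perpetuity value at year 5: €29,800.00 / 0.062 = 480645.16129
PV of perpetuity: 480645.16129 / (1+0.062)^5 = 355796.76157
Total PV = 77506.55688 + 355796.76157 = 433303.31844

€433303.32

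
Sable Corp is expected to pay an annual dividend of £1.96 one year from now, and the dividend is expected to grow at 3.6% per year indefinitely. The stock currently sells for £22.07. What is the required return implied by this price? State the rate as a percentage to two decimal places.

12.48%

P = D₁/(r − g) ⇒ r = D₁/P + g = £1.9600/£22.07 + 0.036 = 0.088808 + 0.036 = 0.124808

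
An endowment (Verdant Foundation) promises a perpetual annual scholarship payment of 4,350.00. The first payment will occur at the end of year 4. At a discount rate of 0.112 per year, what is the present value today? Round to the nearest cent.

28245.99

Value at end of year 3: C / r = 4,350.00 / 0.112 = 38,839.2857
Discount to today: PV = 38,839.2857 / (1 + 0.112)^3 = 38,839.2857 / 1.375037 = 28,245.99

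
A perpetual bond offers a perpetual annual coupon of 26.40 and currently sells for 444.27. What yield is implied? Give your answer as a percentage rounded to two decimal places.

5.94%

P = C/r ⇒ r = C/P = 26.40/444.27 = 0.059423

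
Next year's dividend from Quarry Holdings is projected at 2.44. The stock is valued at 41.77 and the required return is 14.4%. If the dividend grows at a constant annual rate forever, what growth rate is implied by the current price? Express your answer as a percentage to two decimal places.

8.56%

P = D₁/(r−g) ⇒ g = r − D₁/P = 0.144 − 2.44/41.77 = 0.085585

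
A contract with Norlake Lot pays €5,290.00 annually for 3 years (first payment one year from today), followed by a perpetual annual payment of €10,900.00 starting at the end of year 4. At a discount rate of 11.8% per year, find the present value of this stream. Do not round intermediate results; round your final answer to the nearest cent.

PV of 3-year annuity: €5,290.00 × [1 − (1+0.118)^−3] / 0.118 = 12749.48212
Perpetuity value at year 3: €10,900.00 / 0.118 = 92372.88136
PV of perpetuity: 92372.88136 / (1+0.118)^3 = 66102.68191
Total PV = 12749.48212 + 66102.68191 = 78852.16403

€78852.16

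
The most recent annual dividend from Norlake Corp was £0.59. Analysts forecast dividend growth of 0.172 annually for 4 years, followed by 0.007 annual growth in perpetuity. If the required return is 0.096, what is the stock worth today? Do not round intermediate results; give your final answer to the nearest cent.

D_1 = 0.69148
D_2 = 0.81041
D_3 = 0.94981
D_4 = 1.11317
Terminal value at year 4: TV = D_4×(1+g_2)/(r−g_2) = 1.12096/0.089 = 12.59511
P_0 = D_1/(1+r)^1 + D_2/(1+r)^2 + D_3/(1+r)^3 + D_4/(1+r)^4 + TV/(1+r)^4
    = 0.63091 + 0.67466 + 0.72144 + 0.77147 + 8.72890 = 11.52740

£11.53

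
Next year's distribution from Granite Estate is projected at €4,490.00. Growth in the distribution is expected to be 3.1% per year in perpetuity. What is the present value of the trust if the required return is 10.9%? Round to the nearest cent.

€57564.10

Growing perpetuity: P = D₁ / (r − g) = €4,490.0000 / (0.109 − 0.031) = €57,564.10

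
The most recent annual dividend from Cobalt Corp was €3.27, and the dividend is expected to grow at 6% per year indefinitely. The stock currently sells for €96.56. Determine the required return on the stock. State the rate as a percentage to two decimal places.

D₁ = €3.27 × 1.06 = €3.4662
P = D₁/(r − g) ⇒ r = D₁/P + g = €3.4662/€96.56 + 0.06 = 0.035897 + 0.06 = 0.095897

9.59%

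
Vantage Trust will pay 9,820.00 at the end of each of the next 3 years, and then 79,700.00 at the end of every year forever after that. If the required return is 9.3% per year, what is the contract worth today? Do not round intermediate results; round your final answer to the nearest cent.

681043.87

PV of 3-year annuity: 9,820.00 × [1 − (1+0.093)^−3] / 0.093 = 24725.00833
Perpetuity value at year 3: 79,700.00 / 0.093 = 856989.24731
PV of perpetuity: 856989.24731 / (1+0.093)^3 = 656318.86401
Total PV = 24725.00833 + 656318.86401 = 681043.87235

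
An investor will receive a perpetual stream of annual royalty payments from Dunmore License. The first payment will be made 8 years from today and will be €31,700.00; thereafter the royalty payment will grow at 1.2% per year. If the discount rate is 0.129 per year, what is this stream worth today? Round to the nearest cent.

Value at end of year 7: C₁ / (r − g) = €31,700.00 / (0.129 − 0.012) = €270,940.1709
Discount to today: PV = €270,940.1709 / (1 + 0.129)^7 = €270,940.1709 / 2.338070 = €115,881.95

€115881.95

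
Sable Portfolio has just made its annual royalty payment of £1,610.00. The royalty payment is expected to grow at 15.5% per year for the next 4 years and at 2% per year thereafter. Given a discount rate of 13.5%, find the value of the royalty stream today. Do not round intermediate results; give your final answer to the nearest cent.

D_1 = 1859.55000
D_2 = 2147.78025
D_3 = 2480.68619
D_4 = 2865.19255
Terminal value at year 4: TV = D_4×(1+g_2)/(r−g_2) = 2922.49640/0.115 = 25413.01216
P_0 = D_1/(1+r)^1 + D_2/(1+r)^2 + D_3/(1+r)^3 + D_4/(1+r)^4 + TV/(1+r)^4
    = 1638.37004 + 1667.24000 + 1696.61868 + 1726.51504 + 15313.43778 = 22042.18155

£22042.18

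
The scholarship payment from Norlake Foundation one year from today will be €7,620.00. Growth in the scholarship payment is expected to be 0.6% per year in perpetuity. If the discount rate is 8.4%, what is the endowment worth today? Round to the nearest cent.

Growing perpetuity: P = D₁ / (r − g) = €7,620.0000 / (0.084 − 0.006) = €97,692.31

€97692.31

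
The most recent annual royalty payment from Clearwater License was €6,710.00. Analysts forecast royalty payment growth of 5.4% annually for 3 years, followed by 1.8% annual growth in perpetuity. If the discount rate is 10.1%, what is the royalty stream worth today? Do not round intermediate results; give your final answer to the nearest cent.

€90662.23

D_1 = 7072.34000
D_2 = 7454.24636
D_3 = 7856.77566
Terminal value at year 3: TV = D_3×(1+g_2)/(r−g_2) = 7998.19763/0.083 = 96363.82681
P_0 = D_1/(1+r)^1 + D_2/(1+r)^2 + D_3/(1+r)^3 + TV/(1+r)^3
    = 6423.56040 + 6149.34847 + 5886.84222 + 72202.47445 = 90662.22553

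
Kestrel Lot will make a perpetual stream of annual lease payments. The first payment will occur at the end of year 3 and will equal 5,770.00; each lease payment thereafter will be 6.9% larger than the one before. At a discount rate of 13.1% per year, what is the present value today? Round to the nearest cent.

Value at end of year 2: C₁ / (r − g) = 5,770.00 / (0.131 − 0.069) = 93,064.5161
Discount to today: PV = 93,064.5161 / (1 + 0.131)^2 = 93,064.5161 / 1.279161 = 72,754.34

72754.34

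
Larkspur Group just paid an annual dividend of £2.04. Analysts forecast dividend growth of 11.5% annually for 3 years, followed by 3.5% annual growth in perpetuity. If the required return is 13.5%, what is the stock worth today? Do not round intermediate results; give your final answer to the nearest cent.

£25.92

D_1 = 2.27460
D_2 = 2.53618
D_3 = 2.82784
Terminal value at year 3: TV = D_3×(1+g_2)/(r−g_2) = 2.92681/0.1 = 29.26814
P_0 = D_1/(1+r)^1 + D_2/(1+r)^2 + D_3/(1+r)^3 + TV/(1+r)^3
    = 2.00405 + 1.96874 + 1.93405 + 20.01739 = 25.92423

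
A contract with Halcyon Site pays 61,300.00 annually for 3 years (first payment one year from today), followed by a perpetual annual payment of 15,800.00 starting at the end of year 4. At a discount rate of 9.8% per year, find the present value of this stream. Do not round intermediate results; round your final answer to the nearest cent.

274775.85

PV of 3-year annuity: 61,300.00 × [1 − (1+0.098)^−3] / 0.098 = 152982.38858
Perpetuity value at year 3: 15,800.00 / 0.098 = 161224.48980
PV of perpetuity: 161224.48980 / (1+0.098)^3 = 121793.46631
Total PV = 152982.38858 + 121793.46631 = 274775.85489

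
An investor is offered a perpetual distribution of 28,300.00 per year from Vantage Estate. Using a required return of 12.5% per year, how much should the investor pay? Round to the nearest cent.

226400.00

Level perpetuity: PV = C / r = 28,300.00 / 0.125 = 226,400.00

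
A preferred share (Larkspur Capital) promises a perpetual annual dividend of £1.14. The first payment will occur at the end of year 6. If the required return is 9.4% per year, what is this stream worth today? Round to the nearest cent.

Value at end of year 5: C / r = £1.14 / 0.094 = £12.1277
Discount to today: PV = £12.1277 / (1 + 0.094)^5 = £12.1277 / 1.567064 = £7.74

£7.74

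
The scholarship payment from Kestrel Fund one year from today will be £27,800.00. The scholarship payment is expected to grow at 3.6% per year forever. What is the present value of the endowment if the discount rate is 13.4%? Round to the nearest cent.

Growing perpetuity: P = D₁ / (r − g) = £27,800.0000 / (0.134 − 0.036) = £283,673.47

£283673.47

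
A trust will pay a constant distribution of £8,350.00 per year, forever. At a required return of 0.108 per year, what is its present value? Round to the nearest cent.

£77314.81

Level perpetuity: PV = C / r = £8,350.00 / 0.108 = £77,314.81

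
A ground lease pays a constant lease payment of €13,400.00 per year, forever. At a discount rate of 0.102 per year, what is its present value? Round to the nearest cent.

€131372.55

Level perpetuity: PV = C / r = €13,400.00 / 0.102 = €131,372.55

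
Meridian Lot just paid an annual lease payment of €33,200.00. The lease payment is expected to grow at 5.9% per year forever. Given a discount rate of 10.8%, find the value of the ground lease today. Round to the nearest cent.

€717526.53

D₁ = D₀ × (1 + g) = €33,200.00 × 1.059 = €35,158.8000
Growing perpetuity: P = D₁ / (r − g) = €35,158.8000 / (0.108 − 0.059) = €717,526.53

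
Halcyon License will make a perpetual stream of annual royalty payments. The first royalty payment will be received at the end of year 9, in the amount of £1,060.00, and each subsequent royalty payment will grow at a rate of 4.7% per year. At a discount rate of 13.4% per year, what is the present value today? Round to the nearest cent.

£4455.35

Value at end of year 8: C₁ / (r − g) = £1,060.00 / (0.134 − 0.047) = £12,183.9080
Discount to today: PV = £12,183.9080 / (1 + 0.134)^8 = £12,183.9080 / 2.734667 = £4,455.35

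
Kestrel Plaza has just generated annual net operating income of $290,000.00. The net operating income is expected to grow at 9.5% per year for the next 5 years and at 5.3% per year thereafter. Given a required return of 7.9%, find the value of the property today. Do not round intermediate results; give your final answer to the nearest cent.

D_1 = 317550.00000
D_2 = 347717.25000
D_3 = 380750.38875
D_4 = 416921.67568
D_5 = 456529.23487
Terminal value at year 5: TV = D_5×(1+g_2)/(r−g_2) = 480725.28432/0.026 = 18489434.01227
P_0 = D_1/(1+r)^1 + D_2/(1+r)^2 + D_3/(1+r)^3 + D_4/(1+r)^4 + D_5/(1+r)^5 + TV/(1+r)^5
    = 294300.27804 + 298664.32294 + 303093.08027 + 307587.50964 + 312148.58485 + 12642017.68646 = 14157811.46220

$14157811.46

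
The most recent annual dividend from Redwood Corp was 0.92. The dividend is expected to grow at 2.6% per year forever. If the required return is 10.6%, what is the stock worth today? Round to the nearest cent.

11.80

D₁ = D₀ × (1 + g) = 0.92 × 1.026 = 0.9439
Growing perpetuity: P = D₁ / (r − g) = 0.9439 / (0.106 − 0.026) = 11.80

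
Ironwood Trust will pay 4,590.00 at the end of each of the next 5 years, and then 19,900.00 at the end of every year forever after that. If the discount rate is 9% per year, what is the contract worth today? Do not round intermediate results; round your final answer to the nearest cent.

161560.55

PV of 5-year annuity: 4,590.00 × [1 − (1+0.09)^−5] / 0.09 = 17853.49930
Perpetuity value at year 5: 19,900.00 / 0.09 = 221111.11111
PV of perpetuity: 221111.11111 / (1+0.09)^5 = 143707.05097
Total PV = 17853.49930 + 143707.05097 = 161560.55027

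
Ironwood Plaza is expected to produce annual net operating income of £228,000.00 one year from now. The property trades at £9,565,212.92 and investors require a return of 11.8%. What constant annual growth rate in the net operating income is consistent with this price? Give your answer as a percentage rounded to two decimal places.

9.42%

P = D₁/(r−g) ⇒ g = r − D₁/P = 0.118 − £228,000.00/£9,565,212.92 = 0.094164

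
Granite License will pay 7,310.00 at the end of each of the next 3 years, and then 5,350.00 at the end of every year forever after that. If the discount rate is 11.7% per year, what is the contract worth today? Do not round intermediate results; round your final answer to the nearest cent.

PV of 3-year annuity: 7,310.00 × [1 − (1+0.117)^−3] / 0.117 = 17648.29627
Perpetuity value at year 3: 5,350.00 / 0.117 = 45726.49573
PV of perpetuity: 45726.49573 / (1+0.117)^3 = 32810.16398
Total PV = 17648.29627 + 32810.16398 = 50458.46025

50458.46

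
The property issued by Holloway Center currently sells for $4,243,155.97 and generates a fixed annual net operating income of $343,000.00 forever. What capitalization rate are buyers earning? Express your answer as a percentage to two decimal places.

P = C/r ⇒ r = C/P = $343,000.00/$4,243,155.97 = 0.080836

8.08%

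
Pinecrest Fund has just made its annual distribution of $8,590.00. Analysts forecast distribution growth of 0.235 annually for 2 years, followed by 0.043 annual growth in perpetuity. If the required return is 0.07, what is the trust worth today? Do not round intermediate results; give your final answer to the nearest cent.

D_1 = 10608.65000
D_2 = 13101.68275
Terminal value at year 2: TV = D_2×(1+g_2)/(r−g_2) = 13665.05511/0.027 = 506113.15216
P_0 = D_1/(1+r)^1 + D_2/(1+r)^2 + TV/(1+r)^2
    = 9914.62617 + 11443.51712 + 442058.82798 = 463416.97127

$463416.97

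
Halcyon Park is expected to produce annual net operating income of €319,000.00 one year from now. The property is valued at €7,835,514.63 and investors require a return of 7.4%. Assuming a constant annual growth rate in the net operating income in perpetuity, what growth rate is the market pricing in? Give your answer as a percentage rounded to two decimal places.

3.33%

P = D₁/(r−g) ⇒ g = r − D₁/P = 0.074 − €319,000.00/€7,835,514.63 = 0.033288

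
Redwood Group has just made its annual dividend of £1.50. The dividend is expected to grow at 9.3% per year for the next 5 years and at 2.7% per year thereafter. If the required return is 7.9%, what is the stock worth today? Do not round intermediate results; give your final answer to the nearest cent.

D_1 = 1.63950
D_2 = 1.79197
D_3 = 1.95863
D_4 = 2.14078
D_5 = 2.33987
Terminal value at year 5: TV = D_5×(1+g_2)/(r−g_2) = 2.40305/0.052 = 46.21247
P_0 = D_1/(1+r)^1 + D_2/(1+r)^2 + D_3/(1+r)^3 + D_4/(1+r)^4 + D_5/(1+r)^5 + TV/(1+r)^5
    = 1.51946 + 1.53918 + 1.55915 + 1.57938 + 1.59987 + 31.59744 = 39.39448

£39.39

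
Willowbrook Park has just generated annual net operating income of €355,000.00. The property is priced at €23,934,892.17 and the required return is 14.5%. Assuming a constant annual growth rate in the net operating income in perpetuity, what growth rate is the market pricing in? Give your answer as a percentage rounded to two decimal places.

P = D₀(1+g)/(r−g) ⇒ P(r−g) = D₀(1+g) ⇒ g(P+D₀) = P·r − D₀
g = (P·r − D₀)/(P + D₀) = (€23,934,892.17×0.145 − €355,000.00) / (€23,934,892.17 + €355,000.00) = 0.128266

12.83%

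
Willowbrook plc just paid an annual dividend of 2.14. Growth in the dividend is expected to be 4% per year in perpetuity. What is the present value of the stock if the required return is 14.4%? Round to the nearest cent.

21.40

D₁ = D₀ × (1 + g) = 2.14 × 1.04 = 2.2256
Growing perpetuity: P = D₁ / (r − g) = 2.2256 / (0.144 − 0.04) = 21.40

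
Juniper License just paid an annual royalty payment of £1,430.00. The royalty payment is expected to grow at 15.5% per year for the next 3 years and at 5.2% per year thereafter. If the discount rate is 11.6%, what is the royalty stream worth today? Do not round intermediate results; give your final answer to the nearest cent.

£30653.93

D_1 = 1651.65000
D_2 = 1907.65575
D_3 = 2203.34239
Terminal value at year 3: TV = D_3×(1+g_2)/(r−g_2) = 2317.91620/0.064 = 36217.44056
P_0 = D_1/(1+r)^1 + D_2/(1+r)^2 + D_3/(1+r)^3 + TV/(1+r)^3
    = 1479.97312 + 1531.69261 + 1585.21950 + 26057.04555 = 30653.93078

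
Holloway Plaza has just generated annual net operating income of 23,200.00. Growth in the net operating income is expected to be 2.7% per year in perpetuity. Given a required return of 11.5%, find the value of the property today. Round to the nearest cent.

D₁ = D₀ × (1 + g) = 23,200.00 × 1.027 = 23,826.4000
Growing perpetuity: P = D₁ / (r − g) = 23,826.4000 / (0.115 − 0.027) = 270,754.55

270754.55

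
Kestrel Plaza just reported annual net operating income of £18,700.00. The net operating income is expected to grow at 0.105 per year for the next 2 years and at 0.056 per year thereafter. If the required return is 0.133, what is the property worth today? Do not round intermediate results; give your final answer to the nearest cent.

£279963.06

D_1 = 20663.50000
D_2 = 22833.16750
Terminal value at year 2: TV = D_2×(1+g_2)/(r−g_2) = 24111.82488/0.077 = 313140.58286
P_0 = D_1/(1+r)^1 + D_2/(1+r)^2 + TV/(1+r)^2
    = 18237.86408 + 17787.14899 + 243938.04329 = 279963.05636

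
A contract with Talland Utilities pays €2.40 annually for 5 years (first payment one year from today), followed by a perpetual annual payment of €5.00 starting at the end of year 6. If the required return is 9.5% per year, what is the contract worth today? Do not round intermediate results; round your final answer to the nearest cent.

€42.65

PV of 5-year annuity: €2.40 × [1 − (1+0.095)^−5] / 0.095 = 9.21530
Perpetuity value at year 5: €5.00 / 0.095 = 52.63158
PV of perpetuity: 52.63158 / (1+0.095)^5 = 33.43304
Total PV = 9.21530 + 33.43304 = 42.64834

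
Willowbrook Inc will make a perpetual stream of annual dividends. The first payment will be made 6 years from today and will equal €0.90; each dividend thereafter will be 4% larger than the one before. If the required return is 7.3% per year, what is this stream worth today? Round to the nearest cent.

€19.17

Value at end of year 5: C₁ / (r − g) = €0.90 / (0.073 − 0.04) = €27.2727
Discount to today: PV = €27.2727 / (1 + 0.073)^5 = €27.2727 / 1.422324 = €19.17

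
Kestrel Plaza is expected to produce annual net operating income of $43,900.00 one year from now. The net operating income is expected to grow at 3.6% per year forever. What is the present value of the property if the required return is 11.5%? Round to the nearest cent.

Growing perpetuity: P = D₁ / (r − g) = $43,900.0000 / (0.115 − 0.036) = $555,696.20

$555696.20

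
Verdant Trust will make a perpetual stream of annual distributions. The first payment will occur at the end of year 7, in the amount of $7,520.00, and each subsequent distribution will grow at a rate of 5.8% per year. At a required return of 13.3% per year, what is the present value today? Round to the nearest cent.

$47399.87

Value at end of year 6: C₁ / (r − g) = $7,520.00 / (0.133 − 0.058) = $100,266.6667
Discount to today: PV = $100,266.6667 / (1 + 0.133)^6 = $100,266.6667 / 2.115336 = $47,399.87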